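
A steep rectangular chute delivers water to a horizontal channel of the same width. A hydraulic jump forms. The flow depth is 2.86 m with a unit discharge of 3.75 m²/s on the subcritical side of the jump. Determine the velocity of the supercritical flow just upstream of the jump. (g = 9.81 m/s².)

V₂ = q/y₂ = 3.75/2.86 = 1.31 m/s; Fr₂ = V₂/√(g·y₂) = 0.248.
The Bélanger relation is symmetric: y₁/y₂ = ½[√(1 + 8Fr₂²) − 1] = ½[√1.490 − 1] = 0.110.
y₁ = 0.110 × 2.86 = 0.316 m.
V₁ = q/y₁ = 3.75/0.316 = 11.9 m/s.

V₁ = 11.9 m/s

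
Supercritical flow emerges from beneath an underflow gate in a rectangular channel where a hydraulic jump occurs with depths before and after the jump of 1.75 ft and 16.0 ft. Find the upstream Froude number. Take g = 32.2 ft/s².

Fr₁ = 6.81

For a rectangular channel the momentum equation gives q² = ½·g·y₁·y₂·(y₁ + y₂) = ½×32.2×1.75×16.0×17.8 = 8002.
q = √8002 = 89.5 ft²/s.
V₁ = q/y₁ = 51.1 ft/s; Fr₁ = V₁/√(g·y₁) = 6.81.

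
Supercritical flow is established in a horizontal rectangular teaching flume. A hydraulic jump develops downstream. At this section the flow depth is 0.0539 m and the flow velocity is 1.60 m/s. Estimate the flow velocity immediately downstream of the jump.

Fr₁ = V₁/√(g·y₁) = 1.60/√(9.81×0.0539) = 2.20.
By Bélanger, y₂/y₁ = ½[√(1 + 8Fr₁²) − 1] = ½[√39.73 − 1] = 2.65.
y₂ = 2.65 × 0.0539 = 0.143 m.
q = V₁·y₁ = 1.60 × 0.0539 = 0.0862 m²/s.
V₂ = q/y₂ = 0.0862/0.143 = 0.603 m/s.

V₂ = 0.603 m/s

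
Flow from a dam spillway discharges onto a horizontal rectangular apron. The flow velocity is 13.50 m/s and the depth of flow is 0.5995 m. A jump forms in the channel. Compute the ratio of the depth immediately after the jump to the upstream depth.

y₂/y₁ = 7.388

Fr₁ = V₁/√(g·y₁) = 13.50/√(9.81×0.5995) = 5.567.
Conjugate-depth relation: y₂/y₁ = ½[√(1 + 8Fr₁²) − 1] = ½[√248.91 − 1] = 7.388.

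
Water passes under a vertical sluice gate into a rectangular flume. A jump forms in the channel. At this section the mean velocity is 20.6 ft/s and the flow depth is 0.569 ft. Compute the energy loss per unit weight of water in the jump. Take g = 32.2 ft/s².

ΔE = 3.40 ft

Fr₁ = V₁/√(g·y₁) = 20.6/√(32.2×0.569) = 4.81.
From the momentum equation for a rectangular channel, y₂/y₁ = ½[√(1 + 8Fr₁²) − 1] = ½[√186.3 − 1] = 6.32.
y₂ = 6.32 × 0.569 = 3.60 ft.
Head loss: ΔE = (y₂ − y₁)³/(4y₁y₂) = (3.60 − 0.569)³/(4×0.569×3.60) = 27.8/8.19 = 3.40 ft.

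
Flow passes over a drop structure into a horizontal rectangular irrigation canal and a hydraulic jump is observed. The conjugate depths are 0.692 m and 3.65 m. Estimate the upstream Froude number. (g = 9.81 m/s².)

Fr₁ = 4.07

For a rectangular channel the momentum equation gives q² = ½·g·y₁·y₂·(y₁ + y₂) = ½×9.81×0.692×3.65×4.34 = 53.8.
q = √53.8 = 7.33 m²/s.
V₁ = q/y₁ = 10.6 m/s; Fr₁ = V₁/√(g·y₁) = 4.07.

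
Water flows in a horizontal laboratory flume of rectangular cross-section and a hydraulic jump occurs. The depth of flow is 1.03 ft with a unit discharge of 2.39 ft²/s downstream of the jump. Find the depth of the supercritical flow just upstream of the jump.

V₂ = q/y₂ = 2.39/1.03 = 2.32 ft/s; Fr₂ = V₂/√(g·y₂) = 0.403.
The Bélanger relation is symmetric: y₁/y₂ = ½[√(1 + 8Fr₂²) − 1] = ½[√2.299 − 1] = 0.258.
y₁ = 0.258 × 1.03 = 0.266 ft.

y₁ = 0.266 ft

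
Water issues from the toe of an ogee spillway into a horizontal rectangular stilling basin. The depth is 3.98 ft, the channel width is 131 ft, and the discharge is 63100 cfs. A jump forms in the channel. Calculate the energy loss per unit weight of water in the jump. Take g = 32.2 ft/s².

q = Q/b = 63100/131 = 482 ft²/s; V₁ = q/y₁ = 121 ft/s. Fr₁ = V₁/√(g·y₁) = 10.7.
Sequent-depth ratio: y₂/y₁ = ½[√(1 + 8Fr₁²) − 1] = ½[√915.3 − 1] = 14.6.
y₂ = 14.6 × 3.98 = 58.2 ft.
Head loss: ΔE = (y₂ − y₁)³/(4y₁y₂) = (58.2 − 3.98)³/(4×3.98×58.2) = 159539/927 = 172 ft.

ΔE = 172 ft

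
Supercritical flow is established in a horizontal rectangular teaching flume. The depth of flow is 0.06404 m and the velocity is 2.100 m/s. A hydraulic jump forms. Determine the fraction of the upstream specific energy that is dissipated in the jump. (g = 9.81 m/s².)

ΔE/E₁ = 0.200 (20.0%)

Fr₁ = V₁/√(g·y₁) = 2.100/√(9.81×0.06404) = 2.649.
Sequent-depth ratio: y₂/y₁ = ½[√(1 + 8Fr₁²) − 1] = ½[√57.158 − 1] = 3.280.
y₂ = 3.280 × 0.06404 = 0.2101 m.
E₁ = y₁ + V₁²/2g = 0.2888 m. ΔE = (y₂ − y₁)³/(4y₁y₂) = 0.05786 m. ΔE/E₁ = 0.05786/0.2888 = 0.200.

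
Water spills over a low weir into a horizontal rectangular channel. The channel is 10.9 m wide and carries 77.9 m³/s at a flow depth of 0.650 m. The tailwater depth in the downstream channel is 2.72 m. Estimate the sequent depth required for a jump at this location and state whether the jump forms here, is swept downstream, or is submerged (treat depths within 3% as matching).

q = Q/b = 77.9/10.9 = 7.15 m²/s; V₁ = q/y₁ = 11.0 m/s. Fr₁ = V₁/√(g·y₁) = 4.35.
Bélanger equation: y₂/y₁ = ½[√(1 + 8Fr₁²) − 1] = ½[√152.7 − 1] = 5.68.
y₂ = 5.68 × 0.650 = 3.69 m.
Tailwater y_tw = 2.72 m: y_tw < y₂, so the jump is swept downstream.

y₂ = 3.69 m; the jump is swept downstream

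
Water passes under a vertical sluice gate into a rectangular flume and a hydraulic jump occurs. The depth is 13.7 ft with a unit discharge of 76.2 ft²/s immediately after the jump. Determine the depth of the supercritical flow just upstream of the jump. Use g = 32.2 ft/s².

y₁ = 1.71 ft

V₂ = q/y₂ = 76.2/13.7 = 5.56 ft/s; Fr₂ = V₂/√(g·y₂) = 0.265.
Applying the sequent-depth relation in reverse, y₁/y₂ = ½[√(1 + 8Fr₂²) − 1] = ½[√1.561 − 1] = 0.125.
y₁ = 0.125 × 13.7 = 1.71 ft.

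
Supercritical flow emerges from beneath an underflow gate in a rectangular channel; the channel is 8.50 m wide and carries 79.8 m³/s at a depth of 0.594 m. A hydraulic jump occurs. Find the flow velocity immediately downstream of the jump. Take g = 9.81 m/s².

V₂ = 1.80 m/s

q = Q/b = 79.8/8.50 = 9.39 m²/s; V₁ = q/y₁ = 15.8 m/s. Fr₁ = V₁/√(g·y₁) = 6.55.
By Bélanger, y₂/y₁ = ½[√(1 + 8Fr₁²) − 1] = ½[√343.9 − 1] = 8.77.
y₂ = 8.77 × 0.594 = 5.21 m.
V₂ = q/y₂ = 9.39/5.21 = 1.80 m/s.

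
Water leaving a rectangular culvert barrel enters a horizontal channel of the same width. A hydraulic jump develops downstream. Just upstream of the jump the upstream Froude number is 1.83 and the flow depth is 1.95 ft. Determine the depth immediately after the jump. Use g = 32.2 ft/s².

y₂ = 4.16 ft

Fr₁ = 1.83 (given).
Sequent-depth ratio: y₂/y₁ = ½[√(1 + 8Fr₁²) − 1] = ½[√27.79 − 1] = 2.14.
y₂ = 2.14 × 1.95 = 4.16 ft.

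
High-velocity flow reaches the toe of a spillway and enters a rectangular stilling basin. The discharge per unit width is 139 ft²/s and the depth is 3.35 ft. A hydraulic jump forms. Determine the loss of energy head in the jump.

V₁ = q/y₁ = 139/3.35 = 41.5 ft/s. Fr₁ = V₁/√(g·y₁) = 41.5/√(32.2×3.35) = 4.00.
Conjugate-depth relation: y₂/y₁ = ½[√(1 + 8Fr₁²) − 1] = ½[√128.7 − 1] = 5.17.
y₂ = 5.17 × 3.35 = 17.3 ft.
V₂ = q/y₂ = 139/17.3 = 8.02 ft/s. E₁ = y₁ + V₁²/2g = 30.1 ft; E₂ = y₂ + V₂²/2g = 18.3 ft. ΔE = E₁ − E₂ = 11.8 ft.

ΔE = 11.8 ft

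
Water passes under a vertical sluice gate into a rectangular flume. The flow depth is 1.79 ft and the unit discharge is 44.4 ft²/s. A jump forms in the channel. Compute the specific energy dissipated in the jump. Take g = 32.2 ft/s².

ΔE = 3.36 ft

V₁ = q/y₁ = 44.4/1.79 = 24.8 ft/s. Fr₁ = V₁/√(g·y₁) = 24.8/√(32.2×1.79) = 3.27.
By Bélanger, y₂/y₁ = ½[√(1 + 8Fr₁²) − 1] = ½[√86.40 − 1] = 4.15.
y₂ = 4.15 × 1.79 = 7.42 ft.
Head loss: ΔE = (y₂ − y₁)³/(4y₁y₂) = (7.42 − 1.79)³/(4×1.79×7.42) = 179/53.2 = 3.36 ft.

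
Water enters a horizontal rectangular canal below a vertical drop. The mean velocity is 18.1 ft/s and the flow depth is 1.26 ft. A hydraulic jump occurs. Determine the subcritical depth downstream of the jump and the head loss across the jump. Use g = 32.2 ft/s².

y₂ = 4.47 ft; ΔE = 1.47 ft

Fr₁ = V₁/√(g·y₁) = 18.1/√(32.2×1.26) = 2.84.
Conjugate-depth relation: y₂/y₁ = ½[√(1 + 8Fr₁²) − 1] = ½[√65.60 − 1] = 3.55.
y₂ = 3.55 × 1.26 = 4.47 ft.
q = V₁·y₁ = 18.1 × 1.26 = 22.8 ft²/s. V₂ = q/y₂ = 22.8/4.47 = 5.10 ft/s. E₁ = y₁ + V₁²/2g = 6.35 ft; E₂ = y₂ + V₂²/2g = 4.88 ft. ΔE = E₁ − E₂ = 1.47 ft.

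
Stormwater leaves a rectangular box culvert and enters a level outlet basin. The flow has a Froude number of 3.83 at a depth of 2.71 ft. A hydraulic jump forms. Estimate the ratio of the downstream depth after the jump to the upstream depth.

Fr₁ = 3.83 (given).
Conjugate-depth relation: y₂/y₁ = ½[√(1 + 8Fr₁²) − 1] = ½[√118.4 − 1] = 4.94.

y₂/y₁ = 4.94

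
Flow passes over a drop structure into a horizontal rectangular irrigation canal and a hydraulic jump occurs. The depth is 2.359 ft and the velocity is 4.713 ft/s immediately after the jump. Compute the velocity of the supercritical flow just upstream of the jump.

Fr₂ = V₂/√(g·y₂) = 4.713/√(32.2×2.359) = 0.5408.
The Bélanger relation is symmetric: y₁/y₂ = ½[√(1 + 8Fr₂²) − 1] = ½[√3.3394 − 1] = 0.4137.
y₁ = 0.4137 × 2.359 = 0.9759 ft.
V₁ = q/y₁ = 11.12/0.9759 = 11.39 ft/s.

V₁ = 11.39 ft/s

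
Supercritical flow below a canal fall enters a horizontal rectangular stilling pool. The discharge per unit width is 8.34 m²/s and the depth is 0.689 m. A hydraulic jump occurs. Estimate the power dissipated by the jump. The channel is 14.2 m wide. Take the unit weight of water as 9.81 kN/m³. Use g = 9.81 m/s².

P = 4358 kW

V₁ = q/y₁ = 8.34/0.689 = 12.1 m/s. Fr₁ = V₁/√(g·y₁) = 12.1/√(9.81×0.689) = 4.66.
By Bélanger, y₂/y₁ = ½[√(1 + 8Fr₁²) − 1] = ½[√174.4 − 1] = 6.10.
y₂ = 6.10 × 0.689 = 4.21 m.
Head loss: ΔE = (y₂ − y₁)³/(4y₁y₂) = (4.21 − 0.689)³/(4×0.689×4.21) = 43.5/11.6 = 3.75 m.
Q = q·b = 8.34 × 14.2 = 118 m³/s. P = γ·Q·ΔE = 9.81 × 118 × 3.75 = 4358 kW.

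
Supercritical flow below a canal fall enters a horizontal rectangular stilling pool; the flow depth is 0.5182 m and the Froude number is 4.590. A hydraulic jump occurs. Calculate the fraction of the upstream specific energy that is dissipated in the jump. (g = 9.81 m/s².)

Fr₁ = 4.590 (given).
From the momentum equation for a rectangular channel, y₂/y₁ = ½[√(1 + 8Fr₁²) − 1] = ½[√169.54 − 1] = 6.010.
y₂ = 6.010 × 0.5182 = 3.115 m.
E₁ = y₁(1 + Fr₁²/2) = 0.5182×(1 + 4.590²/2) = 5.977 m. ΔE = (y₂ − y₁)³/(4y₁y₂) = 2.711 m. ΔE/E₁ = 2.711/5.977 = 0.454.

ΔE/E₁ = 0.454 (45.4%)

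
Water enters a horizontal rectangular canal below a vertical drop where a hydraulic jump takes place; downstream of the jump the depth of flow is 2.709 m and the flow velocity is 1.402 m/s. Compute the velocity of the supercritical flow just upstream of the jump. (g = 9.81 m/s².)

Fr₂ = V₂/√(g·y₂) = 1.402/√(9.81×2.709) = 0.2720.
The Bélanger relation is symmetric: y₁/y₂ = ½[√(1 + 8Fr₂²) − 1] = ½[√1.5917 − 1] = 0.1308.
y₁ = 0.1308 × 2.709 = 0.3544 m.
V₁ = q/y₁ = 3.798/0.3544 = 10.72 m/s.

V₁ = 10.72 m/s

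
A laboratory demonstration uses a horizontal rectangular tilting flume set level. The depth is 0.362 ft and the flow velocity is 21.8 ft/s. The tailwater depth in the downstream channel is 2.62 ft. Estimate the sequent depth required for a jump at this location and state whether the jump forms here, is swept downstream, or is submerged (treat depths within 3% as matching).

y₂ = 3.09 ft; the jump is swept downstream

Fr₁ = V₁/√(g·y₁) = 21.8/√(32.2×0.362) = 6.39.
By Bélanger, y₂/y₁ = ½[√(1 + 8Fr₁²) − 1] = ½[√327.2 − 1] = 8.54.
y₂ = 8.54 × 0.362 = 3.09 ft.
Tailwater y_tw = 2.62 ft: y_tw < y₂, so the jump is swept downstream.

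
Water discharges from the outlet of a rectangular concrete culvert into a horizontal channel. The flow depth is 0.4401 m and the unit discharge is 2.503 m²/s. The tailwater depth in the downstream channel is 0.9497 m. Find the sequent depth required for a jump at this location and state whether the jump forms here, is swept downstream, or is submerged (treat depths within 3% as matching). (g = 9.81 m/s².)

V₁ = q/y₁ = 2.503/0.4401 = 5.687 m/s. Fr₁ = V₁/√(g·y₁) = 5.687/√(9.81×0.4401) = 2.737.
From the momentum equation for a rectangular channel, y₂/y₁ = ½[√(1 + 8Fr₁²) − 1] = ½[√60.936 − 1] = 3.403.
y₂ = 3.403 × 0.4401 = 1.498 m.
Tailwater y_tw = 0.9497 m: y_tw < y₂, so the jump is swept downstream.

y₂ = 1.498 m; the jump is swept downstream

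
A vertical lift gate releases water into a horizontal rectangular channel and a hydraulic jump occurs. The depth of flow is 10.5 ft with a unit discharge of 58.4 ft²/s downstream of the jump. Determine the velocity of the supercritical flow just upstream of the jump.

V₁ = 35.2 ft/s

V₂ = q/y₂ = 58.4/10.5 = 5.56 ft/s; Fr₂ = V₂/√(g·y₂) = 0.302.
From the momentum equation (using Fr₂), y₁/y₂ = ½[√(1 + 8Fr₂²) − 1] = ½[√1.732 − 1] = 0.158.
y₁ = 0.158 × 10.5 = 1.66 ft.
V₁ = q/y₁ = 58.4/1.66 = 35.2 ft/s.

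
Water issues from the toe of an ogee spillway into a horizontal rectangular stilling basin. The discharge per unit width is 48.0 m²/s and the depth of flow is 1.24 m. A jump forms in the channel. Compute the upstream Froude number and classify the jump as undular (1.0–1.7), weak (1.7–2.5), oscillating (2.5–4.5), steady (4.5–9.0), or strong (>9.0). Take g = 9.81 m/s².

Fr₁ = 11.1; strong jump

V₁ = q/y₁ = 48.0/1.24 = 38.7 m/s. Fr₁ = V₁/√(g·y₁) = 38.7/√(9.81×1.24) = 11.1.
Fr₁ = 11.1 lies in the strong range.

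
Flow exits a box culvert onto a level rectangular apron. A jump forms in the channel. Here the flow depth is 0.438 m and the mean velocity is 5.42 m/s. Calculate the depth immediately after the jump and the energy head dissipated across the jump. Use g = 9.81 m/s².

Fr₁ = V₁/√(g·y₁) = 5.42/√(9.81×0.438) = 2.61.
Sequent-depth ratio: y₂/y₁ = ½[√(1 + 8Fr₁²) − 1] = ½[√55.69 − 1] = 3.23.
y₂ = 3.23 × 0.438 = 1.42 m.
q = V₁·y₁ = 5.42 × 0.438 = 2.37 m²/s. V₂ = q/y₂ = 2.37/1.42 = 1.68 m/s. E₁ = y₁ + V₁²/2g = 1.94 m; E₂ = y₂ + V₂²/2g = 1.56 m. ΔE = E₁ − E₂ = 0.377 m.

y₂ = 1.42 m; ΔE = 0.377 m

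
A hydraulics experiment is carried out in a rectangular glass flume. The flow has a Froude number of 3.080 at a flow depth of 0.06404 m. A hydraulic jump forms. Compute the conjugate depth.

Fr₁ = 3.080 (given).
Sequent-depth ratio: y₂/y₁ = ½[√(1 + 8Fr₁²) − 1] = ½[√76.891 − 1] = 3.884.
y₂ = 3.884 × 0.06404 = 0.2488 m.

y₂ = 0.2488 m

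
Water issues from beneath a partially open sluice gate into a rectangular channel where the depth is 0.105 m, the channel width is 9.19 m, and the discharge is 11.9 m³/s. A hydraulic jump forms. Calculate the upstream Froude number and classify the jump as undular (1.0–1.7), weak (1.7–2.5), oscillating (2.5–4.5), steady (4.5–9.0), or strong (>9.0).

Fr₁ = 12.2; strong jump

q = Q/b = 11.9/9.19 = 1.29 m²/s; V₁ = q/y₁ = 12.3 m/s. Fr₁ = V₁/√(g·y₁) = 12.2.
Fr₁ = 12.2 lies in the strong range.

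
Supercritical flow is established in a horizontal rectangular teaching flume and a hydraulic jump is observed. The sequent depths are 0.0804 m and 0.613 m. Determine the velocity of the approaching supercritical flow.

V₁ = 5.09 m/s

For a rectangular channel the momentum equation gives q² = ½·g·y₁·y₂·(y₁ + y₂) = ½×9.81×0.0804×0.613×0.693 = 0.168.
q = √0.168 = 0.409 m²/s.
V₁ = q/y₁ = 0.409/0.0804 = 5.09 m/s.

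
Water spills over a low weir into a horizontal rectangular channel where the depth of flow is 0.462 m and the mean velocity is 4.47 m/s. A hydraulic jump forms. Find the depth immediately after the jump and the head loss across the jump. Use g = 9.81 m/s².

y₂ = 1.16 m; ΔE = 0.159 m

Fr₁ = V₁/√(g·y₁) = 4.47/√(9.81×0.462) = 2.10.
Sequent-depth ratio: y₂/y₁ = ½[√(1 + 8Fr₁²) − 1] = ½[√36.27 − 1] = 2.51.
y₂ = 2.51 × 0.462 = 1.16 m.
Head loss: ΔE = (y₂ − y₁)³/(4y₁y₂) = (1.16 − 0.462)³/(4×0.462×1.16) = 0.340/2.14 = 0.159 m.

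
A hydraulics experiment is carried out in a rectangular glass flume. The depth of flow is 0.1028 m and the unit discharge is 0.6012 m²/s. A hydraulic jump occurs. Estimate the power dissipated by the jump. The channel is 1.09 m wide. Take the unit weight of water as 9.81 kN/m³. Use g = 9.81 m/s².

P = 6.558 kW

V₁ = q/y₁ = 0.6012/0.1028 = 5.848 m/s. Fr₁ = V₁/√(g·y₁) = 5.848/√(9.81×0.1028) = 5.824.
Conjugate-depth relation: y₂/y₁ = ½[√(1 + 8Fr₁²) − 1] = ½[√272.32 − 1] = 7.751.
y₂ = 7.751 × 0.1028 = 0.7968 m.
Head loss: ΔE = (y₂ − y₁)³/(4y₁y₂) = (0.7968 − 0.1028)³/(4×0.1028×0.7968) = 0.3343/0.3276 = 1.020 m.
Q = q·b = 0.6012 × 1.09 = 0.6553 m³/s. P = γ·Q·ΔE = 9.81 × 0.6553 × 1.020 = 6.558 kW.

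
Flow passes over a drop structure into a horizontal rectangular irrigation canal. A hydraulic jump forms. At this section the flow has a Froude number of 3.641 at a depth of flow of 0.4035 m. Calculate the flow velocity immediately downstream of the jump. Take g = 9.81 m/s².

Fr₁ = 3.641 (given).
Bélanger equation: y₂/y₁ = ½[√(1 + 8Fr₁²) − 1] = ½[√107.06 − 1] = 4.673.
y₂ = 4.673 × 0.4035 = 1.886 m.
V₁ = Fr₁·√(g·y₁) = 3.641×√(9.81×0.4035) = 7.244 m/s; q = V₁·y₁ = 2.923 m²/s.
V₂ = q/y₂ = 2.923/1.886 = 1.550 m/s.

V₂ = 1.550 m/s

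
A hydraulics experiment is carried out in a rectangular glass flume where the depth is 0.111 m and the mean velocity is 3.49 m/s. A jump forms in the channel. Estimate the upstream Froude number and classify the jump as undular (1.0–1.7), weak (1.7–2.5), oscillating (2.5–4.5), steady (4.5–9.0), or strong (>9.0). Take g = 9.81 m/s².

Fr₁ = V₁/√(g·y₁) = 3.49/√(9.81×0.111) = 3.34.
Fr₁ = 3.34 lies in the oscillating range.

Fr₁ = 3.34; oscillating jump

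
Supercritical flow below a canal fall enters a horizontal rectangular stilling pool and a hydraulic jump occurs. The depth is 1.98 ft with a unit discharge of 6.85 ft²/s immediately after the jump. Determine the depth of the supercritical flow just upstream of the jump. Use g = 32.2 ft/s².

V₂ = q/y₂ = 6.85/1.98 = 3.46 ft/s; Fr₂ = V₂/√(g·y₂) = 0.433.
From the momentum equation (using Fr₂), y₁/y₂ = ½[√(1 + 8Fr₂²) − 1] = ½[√2.502 − 1] = 0.291.
y₁ = 0.291 × 1.98 = 0.576 ft.

y₁ = 0.576 ft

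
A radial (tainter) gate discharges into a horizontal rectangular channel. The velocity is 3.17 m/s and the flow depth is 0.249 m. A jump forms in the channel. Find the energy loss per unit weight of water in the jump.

ΔE = 0.0726 m

Fr₁ = V₁/√(g·y₁) = 3.17/√(9.81×0.249) = 2.03.
From the momentum equation for a rectangular channel, y₂/y₁ = ½[√(1 + 8Fr₁²) − 1] = ½[√33.91 − 1] = 2.41.
y₂ = 2.41 × 0.249 = 0.601 m.
Head loss: ΔE = (y₂ − y₁)³/(4y₁y₂) = (0.601 − 0.249)³/(4×0.249×0.601) = 0.0434/0.598 = 0.0726 m.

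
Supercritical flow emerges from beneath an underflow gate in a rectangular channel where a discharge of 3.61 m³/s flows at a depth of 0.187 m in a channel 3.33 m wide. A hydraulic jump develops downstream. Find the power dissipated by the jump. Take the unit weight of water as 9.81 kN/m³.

q = Q/b = 3.61/3.33 = 1.08 m²/s; V₁ = q/y₁ = 5.80 m/s. Fr₁ = V₁/√(g·y₁) = 4.28.
Sequent-depth ratio: y₂/y₁ = ½[√(1 + 8Fr₁²) − 1] = ½[√147.6 − 1] = 5.57.
y₂ = 5.57 × 0.187 = 1.04 m.
V₂ = q/y₂ = 1.08/1.04 = 1.04 m/s. E₁ = y₁ + V₁²/2g = 1.90 m; E₂ = y₂ + V₂²/2g = 1.10 m. ΔE = E₁ − E₂ = 0.803 m.
P = γ·Q·ΔE = 9.81 × 3.61 × 0.803 = 28.4 kW.

P = 28.4 kW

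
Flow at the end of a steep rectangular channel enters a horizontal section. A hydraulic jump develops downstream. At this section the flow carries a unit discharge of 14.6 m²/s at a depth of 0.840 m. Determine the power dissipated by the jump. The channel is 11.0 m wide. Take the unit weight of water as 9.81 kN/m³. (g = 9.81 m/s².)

V₁ = q/y₁ = 14.6/0.840 = 17.4 m/s. Fr₁ = V₁/√(g·y₁) = 17.4/√(9.81×0.840) = 6.05.
By Bélanger, y₂/y₁ = ½[√(1 + 8Fr₁²) − 1] = ½[√294.3 − 1] = 8.08.
y₂ = 8.08 × 0.840 = 6.78 m.
Head loss: ΔE = (y₂ − y₁)³/(4y₁y₂) = (6.78 − 0.840)³/(4×0.840×6.78) = 210/22.8 = 9.22 m.
Q = q·b = 14.6 × 11.0 = 161 m³/s. P = γ·Q·ΔE = 9.81 × 161 × 9.22 = 14520 kW.

P = 14520 kW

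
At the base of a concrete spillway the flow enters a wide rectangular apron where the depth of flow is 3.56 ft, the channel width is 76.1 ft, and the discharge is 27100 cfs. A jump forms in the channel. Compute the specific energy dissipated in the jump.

ΔE = 113 ft

q = Q/b = 27100/76.1 = 356 ft²/s; V₁ = q/y₁ = 100 ft/s. Fr₁ = V₁/√(g·y₁) = 9.34.
Bélanger equation: y₂/y₁ = ½[√(1 + 8Fr₁²) − 1] = ½[√699.3 − 1] = 12.7.
y₂ = 12.7 × 3.56 = 45.3 ft.
V₂ = q/y₂ = 356/45.3 = 7.86 ft/s. E₁ = y₁ + V₁²/2g = 159 ft; E₂ = y₂ + V₂²/2g = 46.3 ft. ΔE = E₁ − E₂ = 113 ft.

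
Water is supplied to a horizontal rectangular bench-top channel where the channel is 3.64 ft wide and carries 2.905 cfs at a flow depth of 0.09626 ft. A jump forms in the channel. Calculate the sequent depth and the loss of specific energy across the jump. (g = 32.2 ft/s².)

q = Q/b = 2.905/3.64 = 0.7981 ft²/s; V₁ = q/y₁ = 8.291 ft/s. Fr₁ = V₁/√(g·y₁) = 4.709.
Bélanger equation: y₂/y₁ = ½[√(1 + 8Fr₁²) − 1] = ½[√178.41 − 1] = 6.179.
y₂ = 6.179 × 0.09626 = 0.5947 ft.
V₂ = q/y₂ = 0.7981/0.5947 = 1.342 ft/s. E₁ = y₁ + V₁²/2g = 1.164 ft; E₂ = y₂ + V₂²/2g = 0.6227 ft. ΔE = E₁ − E₂ = 0.5409 ft.

y₂ = 0.5947 ft; ΔE = 0.5409 ft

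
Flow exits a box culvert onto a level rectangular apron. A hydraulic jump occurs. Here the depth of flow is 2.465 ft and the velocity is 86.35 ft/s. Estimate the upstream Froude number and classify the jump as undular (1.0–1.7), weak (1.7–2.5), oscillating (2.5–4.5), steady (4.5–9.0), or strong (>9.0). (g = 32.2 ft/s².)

Fr₁ = V₁/√(g·y₁) = 86.35/√(32.2×2.465) = 9.692.
Fr₁ = 9.692 lies in the strong range.

Fr₁ = 9.692; strong jump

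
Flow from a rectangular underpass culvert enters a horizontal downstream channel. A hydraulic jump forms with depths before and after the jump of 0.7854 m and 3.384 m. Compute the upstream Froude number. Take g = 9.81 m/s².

For a rectangular channel the momentum equation gives q² = ½·g·y₁·y₂·(y₁ + y₂) = ½×9.81×0.7854×3.384×4.169 = 54.35.
q = √54.35 = 7.373 m²/s.
V₁ = q/y₁ = 9.387 m/s; Fr₁ = V₁/√(g·y₁) = 3.382.

Fr₁ = 3.382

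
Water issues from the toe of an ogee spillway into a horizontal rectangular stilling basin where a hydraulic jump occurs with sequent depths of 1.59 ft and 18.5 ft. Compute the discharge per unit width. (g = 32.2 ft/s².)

q = 97.5 ft²/s

For a rectangular channel the momentum equation gives q² = ½·g·y₁·y₂·(y₁ + y₂) = ½×32.2×1.59×18.5×20.1 = 9514.
q = √9514 = 97.5 ft²/s.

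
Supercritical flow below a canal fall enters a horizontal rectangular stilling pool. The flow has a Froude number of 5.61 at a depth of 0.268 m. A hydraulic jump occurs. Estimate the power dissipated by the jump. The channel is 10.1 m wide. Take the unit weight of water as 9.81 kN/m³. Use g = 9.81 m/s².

P = 583 kW

Fr₁ = 5.61 (given).
By Bélanger, y₂/y₁ = ½[√(1 + 8Fr₁²) − 1] = ½[√252.8 − 1] = 7.45.
y₂ = 7.45 × 0.268 = 2.00 m.
Head loss: ΔE = (y₂ − y₁)³/(4y₁y₂) = (2.00 − 0.268)³/(4×0.268×2.00) = 5.16/2.14 = 2.41 m.
V₁ = Fr₁·√(g·y₁) = 5.61×√(9.81×0.268) = 9.10 m/s; q = V₁·y₁ = 2.44 m²/s. Q = q·b = 2.44 × 10.1 = 24.6 m³/s. P = γ·Q·ΔE = 9.81 × 24.6 × 2.41 = 583 kW.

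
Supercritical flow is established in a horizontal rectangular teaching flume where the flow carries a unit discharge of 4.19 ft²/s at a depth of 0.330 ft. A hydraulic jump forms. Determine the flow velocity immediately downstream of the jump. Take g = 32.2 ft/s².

V₁ = q/y₁ = 4.19/0.330 = 12.7 ft/s. Fr₁ = V₁/√(g·y₁) = 12.7/√(32.2×0.330) = 3.90.
Sequent-depth ratio: y₂/y₁ = ½[√(1 + 8Fr₁²) − 1] = ½[√122.4 − 1] = 5.03.
y₂ = 5.03 × 0.330 = 1.66 ft.
V₂ = q/y₂ = 4.19/1.66 = 2.52 ft/s.

V₂ = 2.52 ft/s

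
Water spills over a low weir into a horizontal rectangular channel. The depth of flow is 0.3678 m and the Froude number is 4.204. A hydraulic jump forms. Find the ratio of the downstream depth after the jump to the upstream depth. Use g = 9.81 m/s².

y₂/y₁ = 5.466

Fr₁ = 4.204 (given).
Bélanger equation: y₂/y₁ = ½[√(1 + 8Fr₁²) − 1] = ½[√142.39 − 1] = 5.466.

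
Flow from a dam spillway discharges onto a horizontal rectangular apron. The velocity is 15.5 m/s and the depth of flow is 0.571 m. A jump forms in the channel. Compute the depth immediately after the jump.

Fr₁ = V₁/√(g·y₁) = 15.5/√(9.81×0.571) = 6.55.
Conjugate-depth relation: y₂/y₁ = ½[√(1 + 8Fr₁²) − 1] = ½[√344.1 − 1] = 8.78.
y₂ = 8.78 × 0.571 = 5.01 m.

y₂ = 5.01 m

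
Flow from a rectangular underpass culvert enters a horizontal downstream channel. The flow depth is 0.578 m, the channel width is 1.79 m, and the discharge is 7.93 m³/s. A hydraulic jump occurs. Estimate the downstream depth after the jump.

q = Q/b = 7.93/1.79 = 4.43 m²/s; V₁ = q/y₁ = 7.66 m/s. Fr₁ = V₁/√(g·y₁) = 3.22.
Conjugate-depth relation: y₂/y₁ = ½[√(1 + 8Fr₁²) − 1] = ½[√83.89 − 1] = 4.08.
y₂ = 4.08 × 0.578 = 2.36 m.

y₂ = 2.36 m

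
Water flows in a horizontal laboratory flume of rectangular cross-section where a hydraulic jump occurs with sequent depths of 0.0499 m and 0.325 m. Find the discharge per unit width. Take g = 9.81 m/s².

For a rectangular channel the momentum equation gives q² = ½·g·y₁·y₂·(y₁ + y₂) = ½×9.81×0.0499×0.325×0.375 = 0.0298.
q = √0.0298 = 0.173 m²/s.

q = 0.173 m²/s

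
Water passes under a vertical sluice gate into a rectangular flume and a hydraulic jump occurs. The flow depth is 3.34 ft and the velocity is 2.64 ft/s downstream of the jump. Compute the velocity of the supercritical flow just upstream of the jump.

Fr₂ = V₂/√(g·y₂) = 2.64/√(32.2×3.34) = 0.255.
Since the conjugate-depth ratio holds either way, y₁/y₂ = ½[√(1 + 8Fr₂²) − 1] = ½[√1.518 − 1] = 0.116.
y₁ = 0.116 × 3.34 = 0.388 ft.
V₁ = q/y₁ = 8.82/0.388 = 22.7 ft/s.

V₁ = 22.7 ft/s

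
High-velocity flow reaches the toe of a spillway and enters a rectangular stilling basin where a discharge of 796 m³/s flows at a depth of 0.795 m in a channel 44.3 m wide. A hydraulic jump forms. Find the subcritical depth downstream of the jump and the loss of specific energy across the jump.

y₂ = 8.71 m; ΔE = 17.9 m

q = Q/b = 796/44.3 = 18.0 m²/s; V₁ = q/y₁ = 22.6 m/s. Fr₁ = V₁/√(g·y₁) = 8.09.
Sequent-depth ratio: y₂/y₁ = ½[√(1 + 8Fr₁²) − 1] = ½[√525.0 − 1] = 11.0.
y₂ = 11.0 × 0.795 = 8.71 m.
V₂ = q/y₂ = 18.0/8.71 = 2.06 m/s. E₁ = y₁ + V₁²/2g = 26.8 m; E₂ = y₂ + V₂²/2g = 8.93 m. ΔE = E₁ − E₂ = 17.9 m.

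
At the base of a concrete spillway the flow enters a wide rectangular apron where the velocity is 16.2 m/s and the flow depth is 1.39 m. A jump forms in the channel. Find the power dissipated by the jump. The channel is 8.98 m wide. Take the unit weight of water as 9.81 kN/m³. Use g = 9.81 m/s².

P = 12698 kW

Fr₁ = V₁/√(g·y₁) = 16.2/√(9.81×1.39) = 4.39.
Sequent-depth ratio: y₂/y₁ = ½[√(1 + 8Fr₁²) − 1] = ½[√155.0 − 1] = 5.72.
y₂ = 5.72 × 1.39 = 7.96 m.
Head loss: ΔE = (y₂ − y₁)³/(4y₁y₂) = (7.96 − 1.39)³/(4×1.39×7.96) = 283/44.2 = 6.40 m.
q = V₁·y₁ = 16.2 × 1.39 = 22.5 m²/s. Q = q·b = 22.5 × 8.98 = 202 m³/s. P = γ·Q·ΔE = 9.81 × 202 × 6.40 = 12698 kW.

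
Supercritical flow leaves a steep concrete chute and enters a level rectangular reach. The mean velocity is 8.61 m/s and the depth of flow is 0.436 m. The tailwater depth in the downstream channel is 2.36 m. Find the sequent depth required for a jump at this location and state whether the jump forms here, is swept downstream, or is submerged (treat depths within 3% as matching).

Fr₁ = V₁/√(g·y₁) = 8.61/√(9.81×0.436) = 4.16.
Sequent-depth ratio: y₂/y₁ = ½[√(1 + 8Fr₁²) − 1] = ½[√139.7 − 1] = 5.41.
y₂ = 5.41 × 0.436 = 2.36 m.
Tailwater y_tw = 2.36 m: y_tw ≈ y₂, so the jump forms here.

y₂ = 2.36 m; the jump forms here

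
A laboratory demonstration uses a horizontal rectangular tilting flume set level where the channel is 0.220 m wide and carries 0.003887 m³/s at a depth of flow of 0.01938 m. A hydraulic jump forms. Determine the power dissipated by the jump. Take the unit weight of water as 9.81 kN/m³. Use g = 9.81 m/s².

P = 0.0002490 kW

q = Q/b = 0.003887/0.220 = 0.01767 m²/s; V₁ = q/y₁ = 0.9117 m/s. Fr₁ = V₁/√(g·y₁) = 2.091.
From the momentum equation for a rectangular channel, y₂/y₁ = ½[√(1 + 8Fr₁²) − 1] = ½[√35.974 − 1] = 2.499.
y₂ = 2.499 × 0.01938 = 0.04843 m.
Head loss: ΔE = (y₂ − y₁)³/(4y₁y₂) = (0.04843 − 0.01938)³/(4×0.01938×0.04843) = 0.00002451/0.003754 = 0.006529 m.
P = γ·Q·ΔE = 9.81 × 0.003887 × 0.006529 = 0.0002490 kW.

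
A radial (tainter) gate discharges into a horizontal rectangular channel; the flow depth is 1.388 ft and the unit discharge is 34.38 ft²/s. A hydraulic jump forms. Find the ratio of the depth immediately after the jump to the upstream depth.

y₂/y₁ = 4.764

V₁ = q/y₁ = 34.38/1.388 = 24.77 ft/s. Fr₁ = V₁/√(g·y₁) = 24.77/√(32.2×1.388) = 3.705.
Sequent-depth ratio: y₂/y₁ = ½[√(1 + 8Fr₁²) − 1] = ½[√110.82 − 1] = 4.764.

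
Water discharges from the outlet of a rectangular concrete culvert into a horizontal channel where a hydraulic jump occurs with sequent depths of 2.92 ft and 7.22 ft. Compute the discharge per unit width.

For a rectangular channel the momentum equation gives q² = ½·g·y₁·y₂·(y₁ + y₂) = ½×32.2×2.92×7.22×10.1 = 3442.
q = √3442 = 58.7 ft²/s.

q = 58.7 ft²/s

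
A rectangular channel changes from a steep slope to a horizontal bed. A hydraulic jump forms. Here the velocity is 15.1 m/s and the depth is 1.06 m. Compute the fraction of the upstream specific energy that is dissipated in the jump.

ΔE/E₁ = 0.462 (46.2%)

Fr₁ = V₁/√(g·y₁) = 15.1/√(9.81×1.06) = 4.68.
From the momentum equation for a rectangular channel, y₂/y₁ = ½[√(1 + 8Fr₁²) − 1] = ½[√176.4 − 1] = 6.14.
y₂ = 6.14 × 1.06 = 6.51 m.
E₁ = y₁ + V₁²/2g = 12.7 m. ΔE = (y₂ − y₁)³/(4y₁y₂) = 5.86 m. ΔE/E₁ = 5.86/12.7 = 0.462.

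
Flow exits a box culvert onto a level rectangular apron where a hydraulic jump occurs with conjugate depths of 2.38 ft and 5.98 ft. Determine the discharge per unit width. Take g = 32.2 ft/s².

For a rectangular channel the momentum equation gives q² = ½·g·y₁·y₂·(y₁ + y₂) = ½×32.2×2.38×5.98×8.36 = 1916.
q = √1916 = 43.8 ft²/s.

q = 43.8 ft²/s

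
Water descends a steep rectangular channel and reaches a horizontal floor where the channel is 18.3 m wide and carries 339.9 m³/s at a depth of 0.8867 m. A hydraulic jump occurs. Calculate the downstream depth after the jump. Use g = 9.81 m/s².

y₂ = 8.474 m

q = Q/b = 339.9/18.3 = 18.57 m²/s; V₁ = q/y₁ = 20.95 m/s. Fr₁ = V₁/√(g·y₁) = 7.102.
By Bélanger, y₂/y₁ = ½[√(1 + 8Fr₁²) − 1] = ½[√404.54 − 1] = 9.557.
y₂ = 9.557 × 0.8867 = 8.474 m.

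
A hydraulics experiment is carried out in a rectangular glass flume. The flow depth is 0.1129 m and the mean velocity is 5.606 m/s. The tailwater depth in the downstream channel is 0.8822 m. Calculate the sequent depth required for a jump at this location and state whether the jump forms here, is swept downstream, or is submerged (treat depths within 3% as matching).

Fr₁ = V₁/√(g·y₁) = 5.606/√(9.81×0.1129) = 5.327.
From the momentum equation for a rectangular channel, y₂/y₁ = ½[√(1 + 8Fr₁²) − 1] = ½[√228.00 − 1] = 7.050.
y₂ = 7.050 × 0.1129 = 0.7959 m.
Tailwater y_tw = 0.8822 m: y_tw > y₂, so the jump is submerged.

y₂ = 0.7959 m; the jump is submerged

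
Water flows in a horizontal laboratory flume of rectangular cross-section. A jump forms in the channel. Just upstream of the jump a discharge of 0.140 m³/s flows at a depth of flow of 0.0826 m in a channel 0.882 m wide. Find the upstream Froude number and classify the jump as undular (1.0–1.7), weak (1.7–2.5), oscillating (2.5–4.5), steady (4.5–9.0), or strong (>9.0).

q = Q/b = 0.140/0.882 = 0.159 m²/s; V₁ = q/y₁ = 1.92 m/s. Fr₁ = V₁/√(g·y₁) = 2.13.
Fr₁ = 2.13 lies in the weak range.

Fr₁ = 2.13; weak jump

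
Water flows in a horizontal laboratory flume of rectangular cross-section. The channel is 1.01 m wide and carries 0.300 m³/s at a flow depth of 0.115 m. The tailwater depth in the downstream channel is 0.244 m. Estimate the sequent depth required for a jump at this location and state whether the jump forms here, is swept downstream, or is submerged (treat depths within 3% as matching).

y₂ = 0.342 m; the jump is swept downstream

q = Q/b = 0.300/1.01 = 0.297 m²/s; V₁ = q/y₁ = 2.58 m/s. Fr₁ = V₁/√(g·y₁) = 2.43.
Bélanger equation: y₂/y₁ = ½[√(1 + 8Fr₁²) − 1] = ½[√48.31 − 1] = 2.98.
y₂ = 2.98 × 0.115 = 0.342 m.
Tailwater y_tw = 0.244 m: y_tw < y₂, so the jump is swept downstream.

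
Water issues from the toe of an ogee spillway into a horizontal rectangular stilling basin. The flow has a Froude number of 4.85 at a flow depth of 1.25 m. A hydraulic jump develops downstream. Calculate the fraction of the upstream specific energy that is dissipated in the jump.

Fr₁ = 4.85 (given).
Sequent-depth ratio: y₂/y₁ = ½[√(1 + 8Fr₁²) − 1] = ½[√189.2 − 1] = 6.38.
y₂ = 6.38 × 1.25 = 7.97 m.
E₁ = y₁(1 + Fr₁²/2) = 1.25×(1 + 4.85²/2) = 16.0 m. ΔE = (y₂ − y₁)³/(4y₁y₂) = 7.62 m. ΔE/E₁ = 7.62/16.0 = 0.478.

ΔE/E₁ = 0.478 (47.8%)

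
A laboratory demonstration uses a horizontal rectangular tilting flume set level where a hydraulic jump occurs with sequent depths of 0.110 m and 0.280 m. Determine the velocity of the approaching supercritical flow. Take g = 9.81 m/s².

V₁ = 2.21 m/s

For a rectangular channel the momentum equation gives q² = ½·g·y₁·y₂·(y₁ + y₂) = ½×9.81×0.110×0.280×0.390 = 0.0589.
q = √0.0589 = 0.243 m²/s.
V₁ = q/y₁ = 0.243/0.110 = 2.21 m/s.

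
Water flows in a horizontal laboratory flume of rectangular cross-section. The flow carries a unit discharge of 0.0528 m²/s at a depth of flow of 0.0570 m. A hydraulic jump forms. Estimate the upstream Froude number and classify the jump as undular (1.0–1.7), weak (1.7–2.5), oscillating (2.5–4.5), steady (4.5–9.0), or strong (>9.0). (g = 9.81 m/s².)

Fr₁ = 1.24; undular jump

V₁ = q/y₁ = 0.0528/0.0570 = 0.926 m/s. Fr₁ = V₁/√(g·y₁) = 0.926/√(9.81×0.0570) = 1.24.
Fr₁ = 1.24 lies in the undular range.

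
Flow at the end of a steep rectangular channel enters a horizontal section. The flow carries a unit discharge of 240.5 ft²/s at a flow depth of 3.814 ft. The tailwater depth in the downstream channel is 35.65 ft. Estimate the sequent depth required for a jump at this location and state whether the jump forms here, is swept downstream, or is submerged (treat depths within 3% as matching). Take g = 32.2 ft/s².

y₂ = 28.84 ft; the jump is submerged

V₁ = q/y₁ = 240.5/3.814 = 63.06 ft/s. Fr₁ = V₁/√(g·y₁) = 63.06/√(32.2×3.814) = 5.690.
Bélanger equation: y₂/y₁ = ½[√(1 + 8Fr₁²) − 1] = ½[√260.01 − 1] = 7.562.
y₂ = 7.562 × 3.814 = 28.84 ft.
Tailwater y_tw = 35.65 ft: y_tw > y₂, so the jump is submerged.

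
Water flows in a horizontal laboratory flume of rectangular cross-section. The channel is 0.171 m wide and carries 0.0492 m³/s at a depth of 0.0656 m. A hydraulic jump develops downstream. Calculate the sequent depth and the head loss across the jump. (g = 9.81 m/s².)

q = Q/b = 0.0492/0.171 = 0.288 m²/s; V₁ = q/y₁ = 4.39 m/s. Fr₁ = V₁/√(g·y₁) = 5.47.
Sequent-depth ratio: y₂/y₁ = ½[√(1 + 8Fr₁²) − 1] = ½[√240.1 − 1] = 7.25.
y₂ = 7.25 × 0.0656 = 0.475 m.
V₂ = q/y₂ = 0.288/0.475 = 0.605 m/s. E₁ = y₁ + V₁²/2g = 1.05 m; E₂ = y₂ + V₂²/2g = 0.494 m. ΔE = E₁ − E₂ = 0.552 m.

y₂ = 0.475 m; ΔE = 0.552 m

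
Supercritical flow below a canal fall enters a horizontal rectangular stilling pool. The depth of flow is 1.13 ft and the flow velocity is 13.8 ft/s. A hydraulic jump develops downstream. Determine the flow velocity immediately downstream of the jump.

Fr₁ = V₁/√(g·y₁) = 13.8/√(32.2×1.13) = 2.29.
Sequent-depth ratio: y₂/y₁ = ½[√(1 + 8Fr₁²) − 1] = ½[√42.87 − 1] = 2.77.
y₂ = 2.77 × 1.13 = 3.13 ft.
q = V₁·y₁ = 13.8 × 1.13 = 15.6 ft²/s.
V₂ = q/y₂ = 15.6/3.13 = 4.98 ft/s.

V₂ = 4.98 ft/s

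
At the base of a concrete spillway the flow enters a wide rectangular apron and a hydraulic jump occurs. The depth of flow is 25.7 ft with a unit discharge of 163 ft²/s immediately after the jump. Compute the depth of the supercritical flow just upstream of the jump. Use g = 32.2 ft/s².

y₁ = 2.29 ft

V₂ = q/y₂ = 163/25.7 = 6.34 ft/s; Fr₂ = V₂/√(g·y₂) = 0.220.
Since the conjugate-depth ratio holds either way, y₁/y₂ = ½[√(1 + 8Fr₂²) − 1] = ½[√1.389 − 1] = 0.0893.
y₁ = 0.0893 × 25.7 = 2.29 ft.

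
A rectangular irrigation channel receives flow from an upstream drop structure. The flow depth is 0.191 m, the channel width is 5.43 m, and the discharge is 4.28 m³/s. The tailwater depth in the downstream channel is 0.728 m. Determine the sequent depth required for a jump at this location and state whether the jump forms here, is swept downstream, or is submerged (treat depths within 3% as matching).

y₂ = 0.724 m; the jump forms here

q = Q/b = 4.28/5.43 = 0.788 m²/s; V₁ = q/y₁ = 4.13 m/s. Fr₁ = V₁/√(g·y₁) = 3.01.
From the momentum equation for a rectangular channel, y₂/y₁ = ½[√(1 + 8Fr₁²) − 1] = ½[√73.71 − 1] = 3.79.
y₂ = 3.79 × 0.191 = 0.724 m.
Tailwater y_tw = 0.728 m: y_tw ≈ y₂, so the jump forms here.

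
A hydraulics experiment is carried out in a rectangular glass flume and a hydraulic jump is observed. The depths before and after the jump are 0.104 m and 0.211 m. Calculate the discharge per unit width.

For a rectangular channel the momentum equation gives q² = ½·g·y₁·y₂·(y₁ + y₂) = ½×9.81×0.104×0.211×0.315 = 0.0339.
q = √0.0339 = 0.184 m²/s.

q = 0.184 m²/s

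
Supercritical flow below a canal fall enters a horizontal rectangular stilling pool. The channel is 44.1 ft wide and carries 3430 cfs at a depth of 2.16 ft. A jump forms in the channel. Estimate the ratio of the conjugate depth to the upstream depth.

q = Q/b = 3430/44.1 = 77.8 ft²/s; V₁ = q/y₁ = 36.0 ft/s. Fr₁ = V₁/√(g·y₁) = 4.32.
Conjugate-depth relation: y₂/y₁ = ½[√(1 + 8Fr₁²) − 1] = ½[√150.1 − 1] = 5.63.

y₂/y₁ = 5.63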